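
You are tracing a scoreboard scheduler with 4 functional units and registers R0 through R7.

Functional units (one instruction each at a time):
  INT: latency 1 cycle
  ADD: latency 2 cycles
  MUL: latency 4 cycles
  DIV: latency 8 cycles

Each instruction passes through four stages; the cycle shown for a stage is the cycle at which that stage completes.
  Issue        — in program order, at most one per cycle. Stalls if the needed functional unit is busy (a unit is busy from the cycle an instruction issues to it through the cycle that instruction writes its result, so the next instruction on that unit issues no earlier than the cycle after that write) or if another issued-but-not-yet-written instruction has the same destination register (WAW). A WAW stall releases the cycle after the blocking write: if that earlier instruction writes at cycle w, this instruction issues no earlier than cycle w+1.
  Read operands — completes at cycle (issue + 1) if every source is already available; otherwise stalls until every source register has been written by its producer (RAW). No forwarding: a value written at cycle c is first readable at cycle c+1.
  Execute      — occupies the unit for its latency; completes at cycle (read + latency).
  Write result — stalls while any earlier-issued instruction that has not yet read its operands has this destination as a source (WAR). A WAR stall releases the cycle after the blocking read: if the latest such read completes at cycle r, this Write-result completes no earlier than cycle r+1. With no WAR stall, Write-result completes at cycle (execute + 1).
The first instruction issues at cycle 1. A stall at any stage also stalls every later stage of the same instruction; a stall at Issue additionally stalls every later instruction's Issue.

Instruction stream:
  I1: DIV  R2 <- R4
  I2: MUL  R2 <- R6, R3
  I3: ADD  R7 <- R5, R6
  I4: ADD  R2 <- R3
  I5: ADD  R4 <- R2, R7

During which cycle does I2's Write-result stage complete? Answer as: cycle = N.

I1 -> (1, 2, 10, 11)
I2 -> (12, 13, 17, 18)  // WAW R2: wait I1 write@11
I3 -> (13, 14, 16, 17)
I4 -> (19, 20, 22, 23)  // WAW R2: wait I2 write@18
I5 -> (24, 25, 27, 28)  // struct: ADD busy until I4 writes@23

cycle = 18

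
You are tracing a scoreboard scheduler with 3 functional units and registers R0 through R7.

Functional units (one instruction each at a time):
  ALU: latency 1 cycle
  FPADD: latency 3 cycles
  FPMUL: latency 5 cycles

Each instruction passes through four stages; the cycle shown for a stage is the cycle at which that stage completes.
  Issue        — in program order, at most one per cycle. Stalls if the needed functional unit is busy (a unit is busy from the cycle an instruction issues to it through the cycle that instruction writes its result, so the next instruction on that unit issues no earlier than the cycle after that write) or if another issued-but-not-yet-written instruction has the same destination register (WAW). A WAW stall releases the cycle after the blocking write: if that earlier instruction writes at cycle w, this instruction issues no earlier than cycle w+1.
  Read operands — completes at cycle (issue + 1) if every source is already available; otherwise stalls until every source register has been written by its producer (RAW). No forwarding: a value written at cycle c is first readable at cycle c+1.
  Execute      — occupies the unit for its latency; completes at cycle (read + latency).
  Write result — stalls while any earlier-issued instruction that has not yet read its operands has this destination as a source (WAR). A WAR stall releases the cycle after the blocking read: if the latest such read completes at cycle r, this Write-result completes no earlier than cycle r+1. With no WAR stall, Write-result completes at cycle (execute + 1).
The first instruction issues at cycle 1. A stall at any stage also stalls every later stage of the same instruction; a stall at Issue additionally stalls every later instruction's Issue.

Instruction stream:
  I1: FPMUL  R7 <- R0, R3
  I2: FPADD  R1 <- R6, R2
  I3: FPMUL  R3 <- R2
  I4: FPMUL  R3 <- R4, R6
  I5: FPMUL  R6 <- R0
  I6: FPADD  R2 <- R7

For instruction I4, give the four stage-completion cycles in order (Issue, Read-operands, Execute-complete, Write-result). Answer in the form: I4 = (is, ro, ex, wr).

I4 = (17, 18, 23, 24)

I1: IS=1 RO=2 EX=7 WR=8
I2: IS=2 RO=3 EX=6 WR=7
I3: IS=9 RO=10 EX=15 WR=16  [struct: FPMUL busy until I1 writes@8]
I4: IS=17 RO=18 EX=23 WR=24  [struct: FPMUL busy until I3 writes@16]
I5: IS=25 RO=26 EX=31 WR=32  [struct: FPMUL busy until I4 writes@24]
I6: IS=26 RO=27 EX=30 WR=31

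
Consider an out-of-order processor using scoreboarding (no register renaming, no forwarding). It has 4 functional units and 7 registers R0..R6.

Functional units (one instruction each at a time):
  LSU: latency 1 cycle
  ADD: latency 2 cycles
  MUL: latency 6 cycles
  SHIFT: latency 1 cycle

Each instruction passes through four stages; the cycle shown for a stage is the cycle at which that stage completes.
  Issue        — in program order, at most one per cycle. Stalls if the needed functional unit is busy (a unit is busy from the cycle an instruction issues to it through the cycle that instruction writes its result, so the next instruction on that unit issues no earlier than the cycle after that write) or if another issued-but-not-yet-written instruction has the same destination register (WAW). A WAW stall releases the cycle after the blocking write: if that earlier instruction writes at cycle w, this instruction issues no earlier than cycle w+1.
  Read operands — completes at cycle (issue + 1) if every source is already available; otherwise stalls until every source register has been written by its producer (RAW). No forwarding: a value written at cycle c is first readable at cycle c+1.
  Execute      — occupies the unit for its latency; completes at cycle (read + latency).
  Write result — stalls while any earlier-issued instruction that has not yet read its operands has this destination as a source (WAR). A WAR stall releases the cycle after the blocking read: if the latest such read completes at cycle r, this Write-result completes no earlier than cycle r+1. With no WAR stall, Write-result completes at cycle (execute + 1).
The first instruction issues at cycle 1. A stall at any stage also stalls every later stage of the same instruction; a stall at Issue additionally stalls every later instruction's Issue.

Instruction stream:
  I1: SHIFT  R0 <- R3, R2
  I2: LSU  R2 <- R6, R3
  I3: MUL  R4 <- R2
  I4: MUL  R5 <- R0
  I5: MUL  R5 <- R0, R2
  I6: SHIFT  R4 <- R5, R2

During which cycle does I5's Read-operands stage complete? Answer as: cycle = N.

1) issue 1, read 2, done 3, write 4
2) issue 2, read 3, done 4, write 5
3) issue 3, read 6, done 12, write 13  <RAW R2: wait I2 write@5>
4) issue 14, read 15, done 21, write 22  <struct: MUL busy until I3 writes@13>
5) issue 23, read 24, done 30, write 31  <struct: MUL busy until I4 writes@22>
6) issue 24, read 32, done 33, write 34  <RAW R5: wait I5 write@31>

cycle = 24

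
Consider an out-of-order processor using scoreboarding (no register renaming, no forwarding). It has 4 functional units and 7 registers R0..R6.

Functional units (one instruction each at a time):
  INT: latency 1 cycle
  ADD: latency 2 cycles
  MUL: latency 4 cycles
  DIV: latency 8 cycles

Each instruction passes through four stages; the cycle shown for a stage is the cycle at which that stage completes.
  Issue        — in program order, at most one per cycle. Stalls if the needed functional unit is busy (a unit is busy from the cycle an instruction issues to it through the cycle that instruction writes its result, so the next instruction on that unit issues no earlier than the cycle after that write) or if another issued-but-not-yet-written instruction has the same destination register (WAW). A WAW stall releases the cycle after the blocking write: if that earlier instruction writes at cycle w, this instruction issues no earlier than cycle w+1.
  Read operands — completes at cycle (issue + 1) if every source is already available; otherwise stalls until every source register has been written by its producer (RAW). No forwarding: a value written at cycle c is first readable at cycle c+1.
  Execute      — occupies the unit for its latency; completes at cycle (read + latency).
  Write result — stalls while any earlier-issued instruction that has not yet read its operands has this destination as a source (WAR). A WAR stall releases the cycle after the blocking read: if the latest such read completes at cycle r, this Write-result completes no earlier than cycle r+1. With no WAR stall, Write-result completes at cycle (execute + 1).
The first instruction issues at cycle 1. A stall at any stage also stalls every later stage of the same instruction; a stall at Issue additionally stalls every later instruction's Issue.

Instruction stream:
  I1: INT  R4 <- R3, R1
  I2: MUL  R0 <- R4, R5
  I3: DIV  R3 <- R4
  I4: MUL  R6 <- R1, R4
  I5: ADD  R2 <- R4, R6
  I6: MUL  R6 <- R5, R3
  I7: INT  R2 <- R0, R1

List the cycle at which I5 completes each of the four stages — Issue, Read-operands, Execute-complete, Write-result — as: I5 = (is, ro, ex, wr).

I5 = (12, 18, 20, 21)

c1: issue I1 (INT)
c2: I1 read-ops, issue I2 (MUL)
c3: I1 finished on INT, issue I3 (DIV)
c4: I1→R4
c5: I2 read-ops, I3 read-ops
c9: I2 finished on MUL
c10: I2→R0
c11: issue I4 (MUL)
c12: I4 read-ops, issue I5 (ADD)
c13: I3 finished on DIV
c14: I3→R3
c16: I4 finished on MUL
c17: I4→R6
c18: I5 read-ops, issue I6 (MUL)
c19: I6 read-ops
c20: I5 finished on ADD
c21: I5→R2
c22: issue I7 (INT)
c23: I6 finished on MUL, I7 read-ops
c24: I6→R6, I7 finished on INT
c25: I7→R2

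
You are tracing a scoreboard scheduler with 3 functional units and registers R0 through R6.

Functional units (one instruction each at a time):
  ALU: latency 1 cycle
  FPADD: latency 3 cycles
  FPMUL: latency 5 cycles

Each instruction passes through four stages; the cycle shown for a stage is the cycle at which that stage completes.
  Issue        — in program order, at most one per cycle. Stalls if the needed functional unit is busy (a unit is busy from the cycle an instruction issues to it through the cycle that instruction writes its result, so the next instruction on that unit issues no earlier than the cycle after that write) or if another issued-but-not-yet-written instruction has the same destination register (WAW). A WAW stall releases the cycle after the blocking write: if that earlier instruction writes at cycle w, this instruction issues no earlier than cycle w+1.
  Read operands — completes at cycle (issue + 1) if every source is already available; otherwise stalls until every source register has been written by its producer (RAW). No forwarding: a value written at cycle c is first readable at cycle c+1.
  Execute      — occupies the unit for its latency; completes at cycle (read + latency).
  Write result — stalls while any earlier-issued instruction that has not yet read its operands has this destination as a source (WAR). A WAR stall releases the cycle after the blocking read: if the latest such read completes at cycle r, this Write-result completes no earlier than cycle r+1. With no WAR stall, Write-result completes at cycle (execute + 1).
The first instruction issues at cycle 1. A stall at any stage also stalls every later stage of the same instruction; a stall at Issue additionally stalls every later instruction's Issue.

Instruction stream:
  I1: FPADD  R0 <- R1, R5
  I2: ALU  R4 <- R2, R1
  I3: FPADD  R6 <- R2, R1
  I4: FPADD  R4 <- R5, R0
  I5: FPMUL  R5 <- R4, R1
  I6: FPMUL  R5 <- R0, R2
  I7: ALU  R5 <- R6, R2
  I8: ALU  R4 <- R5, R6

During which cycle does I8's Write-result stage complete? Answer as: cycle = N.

cycle = 41

cycle 1: I1→FPADD
cycle 2: I1 RO | I2→ALU
cycle 3: I2 RO
cycle 4: I2 EX
cycle 5: I1 EX | I2 WR R4
cycle 6: I1 WR R0
cycle 7: I3→FPADD
cycle 8: I3 RO
cycle 11: I3 EX
cycle 12: I3 WR R6
cycle 13: I4→FPADD
cycle 14: I4 RO | I5→FPMUL
cycle 17: I4 EX
cycle 18: I4 WR R4
cycle 19: I5 RO
cycle 24: I5 EX
cycle 25: I5 WR R5
cycle 26: I6→FPMUL
cycle 27: I6 RO
cycle 32: I6 EX
cycle 33: I6 WR R5
cycle 34: I7→ALU
cycle 35: I7 RO
cycle 36: I7 EX
cycle 37: I7 WR R5
cycle 38: I8→ALU
cycle 39: I8 RO
cycle 40: I8 EX
cycle 41: I8 WR R4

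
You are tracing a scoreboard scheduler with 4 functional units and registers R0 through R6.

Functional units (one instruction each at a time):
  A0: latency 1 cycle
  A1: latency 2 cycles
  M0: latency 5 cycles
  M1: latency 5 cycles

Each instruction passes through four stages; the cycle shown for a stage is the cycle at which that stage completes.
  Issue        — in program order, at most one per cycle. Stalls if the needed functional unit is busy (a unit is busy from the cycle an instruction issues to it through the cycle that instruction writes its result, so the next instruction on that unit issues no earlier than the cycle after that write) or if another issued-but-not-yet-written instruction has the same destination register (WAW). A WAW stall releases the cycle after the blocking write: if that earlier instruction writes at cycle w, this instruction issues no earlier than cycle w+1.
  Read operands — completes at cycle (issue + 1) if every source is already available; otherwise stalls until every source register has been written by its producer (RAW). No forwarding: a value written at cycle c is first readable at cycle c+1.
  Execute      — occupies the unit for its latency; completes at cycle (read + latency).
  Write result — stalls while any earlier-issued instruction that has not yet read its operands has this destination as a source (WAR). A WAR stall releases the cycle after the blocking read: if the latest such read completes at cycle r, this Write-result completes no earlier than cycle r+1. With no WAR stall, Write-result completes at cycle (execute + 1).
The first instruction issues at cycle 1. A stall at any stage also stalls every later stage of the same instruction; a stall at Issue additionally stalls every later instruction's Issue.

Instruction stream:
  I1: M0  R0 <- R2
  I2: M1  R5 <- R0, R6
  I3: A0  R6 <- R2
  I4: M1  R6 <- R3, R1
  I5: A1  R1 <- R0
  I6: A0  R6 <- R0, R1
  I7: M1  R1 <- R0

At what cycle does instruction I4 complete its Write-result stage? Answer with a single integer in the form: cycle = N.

[1] I1 issues→M0
[2] I1 reads · I2 issues→M1
[3] I3 issues→A0
[4] I3 reads
[5] I3 exec-done
[7] I1 exec-done
[8] I1 writes R0
[9] I2 reads
[10] I3 writes R6
[14] I2 exec-done
[15] I2 writes R5
[16] I4 issues→M1
[17] I4 reads · I5 issues→A1
[18] I5 reads
[20] I5 exec-done
[21] I5 writes R1
[22] I4 exec-done
[23] I4 writes R6
[24] I6 issues→A0
[25] I6 reads · I7 issues→M1
[26] I6 exec-done · I7 reads
[27] I6 writes R6
[31] I7 exec-done
[32] I7 writes R1

cycle = 23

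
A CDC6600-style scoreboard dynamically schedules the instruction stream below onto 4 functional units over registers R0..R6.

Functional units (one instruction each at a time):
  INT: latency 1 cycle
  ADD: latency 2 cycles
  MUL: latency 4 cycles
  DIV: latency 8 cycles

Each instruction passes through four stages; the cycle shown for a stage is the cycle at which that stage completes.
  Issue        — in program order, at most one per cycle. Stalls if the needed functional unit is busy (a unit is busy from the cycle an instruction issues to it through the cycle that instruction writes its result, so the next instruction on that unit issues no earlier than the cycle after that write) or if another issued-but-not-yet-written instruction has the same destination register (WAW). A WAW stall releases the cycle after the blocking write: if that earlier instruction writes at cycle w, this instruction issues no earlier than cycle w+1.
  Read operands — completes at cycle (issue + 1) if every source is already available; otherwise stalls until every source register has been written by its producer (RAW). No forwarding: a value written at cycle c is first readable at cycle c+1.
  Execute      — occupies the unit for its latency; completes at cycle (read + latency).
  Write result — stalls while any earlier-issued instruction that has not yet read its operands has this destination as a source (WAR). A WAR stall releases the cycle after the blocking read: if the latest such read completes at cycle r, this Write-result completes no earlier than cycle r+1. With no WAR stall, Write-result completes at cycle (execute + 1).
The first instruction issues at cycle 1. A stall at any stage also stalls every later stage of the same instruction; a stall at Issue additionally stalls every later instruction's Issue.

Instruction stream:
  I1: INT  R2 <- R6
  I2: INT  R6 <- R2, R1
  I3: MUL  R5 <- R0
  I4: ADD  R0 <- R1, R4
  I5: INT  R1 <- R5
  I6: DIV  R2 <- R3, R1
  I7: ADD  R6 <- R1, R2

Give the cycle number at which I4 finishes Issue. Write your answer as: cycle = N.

I1 -> (1, 2, 3, 4)
I2 -> (5, 6, 7, 8)  // struct: INT busy until I1 writes@4
I3 -> (6, 7, 11, 12)
I4 -> (7, 8, 10, 11)
I5 -> (9, 13, 14, 15)  // struct: INT busy until I2 writes@8, RAW R5: wait I3 write@12
I6 -> (10, 16, 24, 25)  // RAW R1: wait I5 write@15
I7 -> (12, 26, 28, 29)  // struct: ADD busy until I4 writes@11, RAW R2: wait I6 write@25

cycle = 7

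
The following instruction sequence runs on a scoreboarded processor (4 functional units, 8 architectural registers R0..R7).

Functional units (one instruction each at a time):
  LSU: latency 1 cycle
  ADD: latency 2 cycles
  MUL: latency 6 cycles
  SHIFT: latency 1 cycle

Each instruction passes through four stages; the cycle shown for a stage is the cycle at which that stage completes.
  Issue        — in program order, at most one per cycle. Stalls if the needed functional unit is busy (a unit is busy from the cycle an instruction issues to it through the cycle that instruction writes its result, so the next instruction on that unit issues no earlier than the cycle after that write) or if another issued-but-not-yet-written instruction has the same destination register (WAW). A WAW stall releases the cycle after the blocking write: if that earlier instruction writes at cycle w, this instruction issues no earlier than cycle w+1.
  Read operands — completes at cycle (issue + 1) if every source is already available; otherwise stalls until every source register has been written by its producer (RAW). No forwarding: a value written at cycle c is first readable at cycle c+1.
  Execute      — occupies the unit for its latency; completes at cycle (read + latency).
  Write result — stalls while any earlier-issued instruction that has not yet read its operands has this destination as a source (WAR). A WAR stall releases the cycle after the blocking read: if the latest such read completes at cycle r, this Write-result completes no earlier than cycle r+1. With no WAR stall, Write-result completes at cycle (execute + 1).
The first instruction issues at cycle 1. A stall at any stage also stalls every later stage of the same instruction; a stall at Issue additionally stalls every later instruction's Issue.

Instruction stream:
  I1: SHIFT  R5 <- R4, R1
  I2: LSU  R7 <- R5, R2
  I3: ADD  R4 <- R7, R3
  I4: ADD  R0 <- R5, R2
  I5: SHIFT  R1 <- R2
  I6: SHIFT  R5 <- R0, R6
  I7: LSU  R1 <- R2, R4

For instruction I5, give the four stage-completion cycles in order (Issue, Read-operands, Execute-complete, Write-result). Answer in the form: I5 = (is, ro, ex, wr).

I1 -> (1, 2, 3, 4)
I2 -> (2, 5, 6, 7)  // RAW R5: wait I1 write@4
I3 -> (3, 8, 10, 11)  // RAW R7: wait I2 write@7
I4 -> (12, 13, 15, 16)  // struct: ADD busy until I3 writes@11
I5 -> (13, 14, 15, 16)
I6 -> (17, 18, 19, 20)  // struct: SHIFT busy until I5 writes@16
I7 -> (18, 19, 20, 21)

I5 = (13, 14, 15, 16)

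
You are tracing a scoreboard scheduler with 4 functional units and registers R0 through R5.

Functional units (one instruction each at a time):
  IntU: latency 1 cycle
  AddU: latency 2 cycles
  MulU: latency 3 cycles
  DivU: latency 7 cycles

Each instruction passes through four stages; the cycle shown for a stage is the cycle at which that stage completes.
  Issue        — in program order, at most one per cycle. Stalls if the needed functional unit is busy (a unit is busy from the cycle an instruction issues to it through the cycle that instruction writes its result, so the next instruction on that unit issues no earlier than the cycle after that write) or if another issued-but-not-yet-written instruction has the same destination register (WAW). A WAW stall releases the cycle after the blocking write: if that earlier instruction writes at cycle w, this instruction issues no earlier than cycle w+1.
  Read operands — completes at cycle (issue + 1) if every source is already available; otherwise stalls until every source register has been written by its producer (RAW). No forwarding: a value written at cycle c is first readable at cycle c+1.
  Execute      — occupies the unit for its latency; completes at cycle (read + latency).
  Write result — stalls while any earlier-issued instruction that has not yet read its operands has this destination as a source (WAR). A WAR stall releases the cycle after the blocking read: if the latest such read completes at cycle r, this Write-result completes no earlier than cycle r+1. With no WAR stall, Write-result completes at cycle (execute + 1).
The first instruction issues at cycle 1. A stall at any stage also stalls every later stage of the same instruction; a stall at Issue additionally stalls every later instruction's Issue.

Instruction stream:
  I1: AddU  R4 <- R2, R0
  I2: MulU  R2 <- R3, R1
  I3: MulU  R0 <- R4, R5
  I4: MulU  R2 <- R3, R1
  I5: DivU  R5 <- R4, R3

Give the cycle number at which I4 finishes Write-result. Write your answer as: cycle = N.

cycle = 19

I1 -> (1, 2, 4, 5)
I2 -> (2, 3, 6, 7)
I3 -> (8, 9, 12, 13)  // struct: MulU busy until I2 writes@7
I4 -> (14, 15, 18, 19)  // struct: MulU busy until I3 writes@13
I5 -> (15, 16, 23, 24)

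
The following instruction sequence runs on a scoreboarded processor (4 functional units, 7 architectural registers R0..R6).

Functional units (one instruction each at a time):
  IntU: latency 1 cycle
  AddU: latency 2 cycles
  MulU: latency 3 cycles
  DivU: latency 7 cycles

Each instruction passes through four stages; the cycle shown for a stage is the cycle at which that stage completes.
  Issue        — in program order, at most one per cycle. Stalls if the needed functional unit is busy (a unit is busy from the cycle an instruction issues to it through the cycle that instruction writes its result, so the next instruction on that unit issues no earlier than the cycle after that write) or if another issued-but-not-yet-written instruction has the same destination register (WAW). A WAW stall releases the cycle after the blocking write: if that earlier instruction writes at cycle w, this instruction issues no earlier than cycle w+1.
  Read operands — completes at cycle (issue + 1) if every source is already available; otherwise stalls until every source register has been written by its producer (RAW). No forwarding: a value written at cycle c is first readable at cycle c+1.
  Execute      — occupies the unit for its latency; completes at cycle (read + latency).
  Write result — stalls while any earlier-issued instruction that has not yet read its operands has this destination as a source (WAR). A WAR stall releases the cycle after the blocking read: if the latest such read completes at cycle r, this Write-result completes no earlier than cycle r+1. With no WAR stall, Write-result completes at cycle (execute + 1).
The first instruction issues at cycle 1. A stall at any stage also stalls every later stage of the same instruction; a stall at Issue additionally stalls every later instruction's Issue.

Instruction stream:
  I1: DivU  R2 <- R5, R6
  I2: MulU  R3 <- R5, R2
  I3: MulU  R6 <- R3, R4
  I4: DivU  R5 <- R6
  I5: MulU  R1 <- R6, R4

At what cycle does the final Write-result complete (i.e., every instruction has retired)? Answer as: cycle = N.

c1: I1 issues→DivU
c2: I1 reads, I2 issues→MulU
c9: I1 exec-done
c10: I1 writes R2
c11: I2 reads
c14: I2 exec-done
c15: I2 writes R3
c16: I3 issues→MulU
c17: I3 reads, I4 issues→DivU
c20: I3 exec-done
c21: I3 writes R6
c22: I4 reads, I5 issues→MulU
c23: I5 reads
c26: I5 exec-done
c27: I5 writes R1
c29: I4 exec-done
c30: I4 writes R5

cycle = 30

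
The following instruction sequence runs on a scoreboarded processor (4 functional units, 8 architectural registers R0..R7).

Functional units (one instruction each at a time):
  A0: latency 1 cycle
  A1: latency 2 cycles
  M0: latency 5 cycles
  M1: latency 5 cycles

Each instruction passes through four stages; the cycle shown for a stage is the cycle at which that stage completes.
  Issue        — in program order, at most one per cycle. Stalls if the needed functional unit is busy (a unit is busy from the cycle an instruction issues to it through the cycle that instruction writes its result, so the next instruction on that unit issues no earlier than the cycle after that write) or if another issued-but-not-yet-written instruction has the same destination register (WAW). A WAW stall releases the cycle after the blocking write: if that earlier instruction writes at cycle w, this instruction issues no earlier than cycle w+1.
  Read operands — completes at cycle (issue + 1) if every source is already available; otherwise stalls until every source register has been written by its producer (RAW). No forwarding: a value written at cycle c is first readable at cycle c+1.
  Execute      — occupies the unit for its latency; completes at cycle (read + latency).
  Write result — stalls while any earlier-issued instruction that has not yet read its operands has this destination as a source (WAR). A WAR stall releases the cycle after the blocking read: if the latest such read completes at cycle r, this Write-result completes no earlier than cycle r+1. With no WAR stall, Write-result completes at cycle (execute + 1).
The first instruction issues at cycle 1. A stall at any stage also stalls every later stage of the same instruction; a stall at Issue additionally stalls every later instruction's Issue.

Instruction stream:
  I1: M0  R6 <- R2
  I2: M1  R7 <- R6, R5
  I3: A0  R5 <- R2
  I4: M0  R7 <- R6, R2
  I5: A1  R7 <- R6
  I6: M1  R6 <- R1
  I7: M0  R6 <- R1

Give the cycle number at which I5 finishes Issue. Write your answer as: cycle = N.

cycle = 24

1) issue 1, read 2, done 7, write 8
2) issue 2, read 9, done 14, write 15  <RAW R6: wait I1 write@8>
3) issue 3, read 4, done 5, write 10  <WAR R5: wait I2 read@9>
4) issue 16, read 17, done 22, write 23  <WAW R7: wait I2 write@15>
5) issue 24, read 25, done 27, write 28  <WAW R7: wait I4 write@23>
6) issue 25, read 26, done 31, write 32
7) issue 33, read 34, done 39, write 40  <WAW R6: wait I6 write@32>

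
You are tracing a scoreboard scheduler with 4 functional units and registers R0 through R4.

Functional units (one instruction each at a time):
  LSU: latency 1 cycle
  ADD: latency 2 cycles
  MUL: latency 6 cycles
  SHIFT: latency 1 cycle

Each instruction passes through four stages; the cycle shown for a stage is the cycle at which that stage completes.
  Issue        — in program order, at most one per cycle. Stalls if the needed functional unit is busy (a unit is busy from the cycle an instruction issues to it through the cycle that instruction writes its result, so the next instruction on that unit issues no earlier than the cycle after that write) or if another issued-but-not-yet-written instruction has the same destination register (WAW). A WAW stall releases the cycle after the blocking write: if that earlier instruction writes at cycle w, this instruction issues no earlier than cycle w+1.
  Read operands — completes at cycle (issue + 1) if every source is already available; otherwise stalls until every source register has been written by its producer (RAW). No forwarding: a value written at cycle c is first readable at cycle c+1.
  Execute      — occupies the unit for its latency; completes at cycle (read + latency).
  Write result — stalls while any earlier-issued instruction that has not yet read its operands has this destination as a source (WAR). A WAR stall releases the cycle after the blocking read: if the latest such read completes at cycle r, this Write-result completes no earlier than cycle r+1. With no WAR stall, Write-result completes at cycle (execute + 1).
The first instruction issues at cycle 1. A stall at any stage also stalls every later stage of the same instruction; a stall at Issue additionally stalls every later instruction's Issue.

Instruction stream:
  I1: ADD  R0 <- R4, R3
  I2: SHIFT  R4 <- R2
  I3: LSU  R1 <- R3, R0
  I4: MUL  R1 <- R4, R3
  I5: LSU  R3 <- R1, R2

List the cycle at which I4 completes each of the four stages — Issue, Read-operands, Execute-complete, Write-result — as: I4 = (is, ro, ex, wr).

I4 = (9, 10, 16, 17)

t=1  issue I1 (ADD)
t=2  I1 read-ops; issue I2 (SHIFT)
t=3  I2 read-ops; issue I3 (LSU)
t=4  I1 finished on ADD; I2 finished on SHIFT
t=5  I1→R0; I2→R4
t=6  I3 read-ops
t=7  I3 finished on LSU
t=8  I3→R1
t=9  issue I4 (MUL)
t=10  I4 read-ops; issue I5 (LSU)
t=16  I4 finished on MUL
t=17  I4→R1
t=18  I5 read-ops
t=19  I5 finished on LSU
t=20  I5→R3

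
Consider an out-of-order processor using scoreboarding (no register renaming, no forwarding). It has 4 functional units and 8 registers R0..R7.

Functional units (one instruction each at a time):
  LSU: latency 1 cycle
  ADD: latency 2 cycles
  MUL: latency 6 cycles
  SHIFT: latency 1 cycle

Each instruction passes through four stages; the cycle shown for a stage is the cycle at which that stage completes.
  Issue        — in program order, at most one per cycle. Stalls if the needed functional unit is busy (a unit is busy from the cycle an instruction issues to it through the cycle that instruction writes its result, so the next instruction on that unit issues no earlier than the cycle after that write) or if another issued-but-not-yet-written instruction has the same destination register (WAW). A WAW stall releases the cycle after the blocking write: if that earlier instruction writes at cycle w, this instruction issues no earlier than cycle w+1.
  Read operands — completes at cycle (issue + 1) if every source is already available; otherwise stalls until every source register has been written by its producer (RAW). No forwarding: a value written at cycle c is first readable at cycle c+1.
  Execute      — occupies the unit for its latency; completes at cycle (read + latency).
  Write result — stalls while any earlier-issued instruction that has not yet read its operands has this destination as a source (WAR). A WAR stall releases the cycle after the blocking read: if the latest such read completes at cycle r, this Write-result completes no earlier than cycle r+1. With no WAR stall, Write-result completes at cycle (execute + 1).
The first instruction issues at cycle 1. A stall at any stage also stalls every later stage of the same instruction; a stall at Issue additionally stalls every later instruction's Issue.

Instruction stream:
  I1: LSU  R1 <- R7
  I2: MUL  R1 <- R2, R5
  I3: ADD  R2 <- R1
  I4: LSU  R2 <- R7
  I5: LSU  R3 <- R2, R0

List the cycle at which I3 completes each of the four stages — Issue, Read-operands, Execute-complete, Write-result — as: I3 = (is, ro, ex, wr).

I3 = (6, 14, 16, 17)

t=1  I1→LSU
t=2  I1 RO
t=3  I1 EX
t=4  I1 WR R1
t=5  I2→MUL
t=6  I2 RO | I3→ADD
t=12  I2 EX
t=13  I2 WR R1
t=14  I3 RO
t=16  I3 EX
t=17  I3 WR R2
t=18  I4→LSU
t=19  I4 RO
t=20  I4 EX
t=21  I4 WR R2
t=22  I5→LSU
t=23  I5 RO
t=24  I5 EX
t=25  I5 WR R3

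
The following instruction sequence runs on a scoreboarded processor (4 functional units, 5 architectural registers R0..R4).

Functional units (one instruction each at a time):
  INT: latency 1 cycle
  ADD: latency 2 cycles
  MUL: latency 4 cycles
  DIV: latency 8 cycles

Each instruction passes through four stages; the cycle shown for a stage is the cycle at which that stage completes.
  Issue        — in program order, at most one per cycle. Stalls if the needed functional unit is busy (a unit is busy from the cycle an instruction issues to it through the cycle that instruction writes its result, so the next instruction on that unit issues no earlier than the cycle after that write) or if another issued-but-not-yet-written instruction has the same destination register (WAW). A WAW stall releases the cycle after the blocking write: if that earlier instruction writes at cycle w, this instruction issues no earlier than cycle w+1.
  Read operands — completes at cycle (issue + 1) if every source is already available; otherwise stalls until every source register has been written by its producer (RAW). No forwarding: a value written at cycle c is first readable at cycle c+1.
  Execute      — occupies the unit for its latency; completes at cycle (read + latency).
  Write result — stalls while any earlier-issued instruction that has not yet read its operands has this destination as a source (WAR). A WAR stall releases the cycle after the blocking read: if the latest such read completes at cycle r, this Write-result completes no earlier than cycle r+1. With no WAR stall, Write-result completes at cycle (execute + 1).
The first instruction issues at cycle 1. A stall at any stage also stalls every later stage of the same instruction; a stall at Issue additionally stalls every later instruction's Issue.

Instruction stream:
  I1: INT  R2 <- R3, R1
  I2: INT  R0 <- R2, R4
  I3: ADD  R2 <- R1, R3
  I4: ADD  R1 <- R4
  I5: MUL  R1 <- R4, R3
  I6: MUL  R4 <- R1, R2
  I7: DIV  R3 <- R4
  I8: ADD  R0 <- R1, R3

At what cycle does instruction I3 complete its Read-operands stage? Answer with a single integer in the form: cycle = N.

cycle = 7

cycle 1: I1→INT
cycle 2: I1 RO
cycle 3: I1 EX
cycle 4: I1 WR R2
cycle 5: I2→INT
cycle 6: I2 RO · I3→ADD
cycle 7: I2 EX · I3 RO
cycle 8: I2 WR R0
cycle 9: I3 EX
cycle 10: I3 WR R2
cycle 11: I4→ADD
cycle 12: I4 RO
cycle 14: I4 EX
cycle 15: I4 WR R1
cycle 16: I5→MUL
cycle 17: I5 RO
cycle 21: I5 EX
cycle 22: I5 WR R1
cycle 23: I6→MUL
cycle 24: I6 RO · I7→DIV
cycle 25: I8→ADD
cycle 28: I6 EX
cycle 29: I6 WR R4
cycle 30: I7 RO
cycle 38: I7 EX
cycle 39: I7 WR R3
cycle 40: I8 RO
cycle 42: I8 EX
cycle 43: I8 WR R0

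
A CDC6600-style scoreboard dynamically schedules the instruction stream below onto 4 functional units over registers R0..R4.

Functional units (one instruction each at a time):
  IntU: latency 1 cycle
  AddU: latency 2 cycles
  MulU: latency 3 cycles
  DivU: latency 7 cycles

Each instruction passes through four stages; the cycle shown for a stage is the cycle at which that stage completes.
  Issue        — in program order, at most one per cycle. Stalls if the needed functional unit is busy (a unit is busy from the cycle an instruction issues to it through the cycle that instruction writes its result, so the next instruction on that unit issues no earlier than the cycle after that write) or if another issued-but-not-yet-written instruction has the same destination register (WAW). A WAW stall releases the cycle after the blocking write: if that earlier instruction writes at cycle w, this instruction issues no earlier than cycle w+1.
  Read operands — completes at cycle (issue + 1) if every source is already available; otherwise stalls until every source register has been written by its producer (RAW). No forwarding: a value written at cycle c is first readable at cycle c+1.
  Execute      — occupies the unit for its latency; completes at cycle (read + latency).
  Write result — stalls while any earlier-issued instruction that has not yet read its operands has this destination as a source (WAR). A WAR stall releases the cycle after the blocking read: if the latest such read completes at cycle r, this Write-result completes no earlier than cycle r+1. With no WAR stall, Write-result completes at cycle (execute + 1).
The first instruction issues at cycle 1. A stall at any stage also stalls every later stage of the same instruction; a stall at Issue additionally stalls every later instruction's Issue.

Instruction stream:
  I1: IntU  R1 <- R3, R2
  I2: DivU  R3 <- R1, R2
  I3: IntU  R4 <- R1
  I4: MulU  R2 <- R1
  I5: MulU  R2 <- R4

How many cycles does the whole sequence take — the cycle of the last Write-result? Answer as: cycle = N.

cycle 1: I1 dispatched to IntU
cycle 2: I1 operands ready; I2 dispatched to DivU
cycle 3: I1 complete
cycle 4: R1←I1
cycle 5: I2 operands ready; I3 dispatched to IntU
cycle 6: I3 operands ready; I4 dispatched to MulU
cycle 7: I3 complete; I4 operands ready
cycle 8: R4←I3
cycle 10: I4 complete
cycle 11: R2←I4
cycle 12: I2 complete; I5 dispatched to MulU
cycle 13: R3←I2; I5 operands ready
cycle 16: I5 complete
cycle 17: R2←I5

cycle = 17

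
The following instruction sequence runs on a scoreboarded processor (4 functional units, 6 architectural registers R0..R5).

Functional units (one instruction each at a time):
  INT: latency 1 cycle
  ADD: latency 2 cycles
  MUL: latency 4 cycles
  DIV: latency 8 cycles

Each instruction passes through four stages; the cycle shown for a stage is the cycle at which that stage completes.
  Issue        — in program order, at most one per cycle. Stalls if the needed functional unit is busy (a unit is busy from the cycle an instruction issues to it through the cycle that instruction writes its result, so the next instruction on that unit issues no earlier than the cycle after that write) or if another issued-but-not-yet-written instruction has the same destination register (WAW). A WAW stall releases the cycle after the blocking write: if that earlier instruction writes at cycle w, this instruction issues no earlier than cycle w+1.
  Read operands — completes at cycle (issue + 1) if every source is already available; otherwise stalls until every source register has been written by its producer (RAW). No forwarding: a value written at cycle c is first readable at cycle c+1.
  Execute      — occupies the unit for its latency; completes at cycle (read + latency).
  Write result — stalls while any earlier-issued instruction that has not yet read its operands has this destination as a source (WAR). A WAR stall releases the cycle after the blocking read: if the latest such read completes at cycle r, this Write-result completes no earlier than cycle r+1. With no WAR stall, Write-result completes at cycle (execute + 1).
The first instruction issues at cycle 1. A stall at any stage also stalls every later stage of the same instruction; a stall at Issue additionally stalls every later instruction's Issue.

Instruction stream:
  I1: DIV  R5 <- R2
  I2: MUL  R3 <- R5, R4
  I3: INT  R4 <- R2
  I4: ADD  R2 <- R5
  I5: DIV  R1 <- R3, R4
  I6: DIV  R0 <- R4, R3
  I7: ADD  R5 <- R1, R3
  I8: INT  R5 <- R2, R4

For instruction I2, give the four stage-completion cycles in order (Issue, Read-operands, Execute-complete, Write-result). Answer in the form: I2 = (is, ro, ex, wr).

I2 = (2, 12, 16, 17)

[1] issue I1 (DIV)
[2] I1 read-ops, issue I2 (MUL)
[3] issue I3 (INT)
[4] I3 read-ops, issue I4 (ADD)
[5] I3 finished on INT
[10] I1 finished on DIV
[11] I1→R5
[12] I2 read-ops, I4 read-ops, issue I5 (DIV)
[13] I3→R4
[14] I4 finished on ADD
[15] I4→R2
[16] I2 finished on MUL
[17] I2→R3
[18] I5 read-ops
[26] I5 finished on DIV
[27] I5→R1
[28] issue I6 (DIV)
[29] I6 read-ops, issue I7 (ADD)
[30] I7 read-ops
[32] I7 finished on ADD
[33] I7→R5
[34] issue I8 (INT)
[35] I8 read-ops
[36] I8 finished on INT
[37] I6 finished on DIV, I8→R5
[38] I6→R0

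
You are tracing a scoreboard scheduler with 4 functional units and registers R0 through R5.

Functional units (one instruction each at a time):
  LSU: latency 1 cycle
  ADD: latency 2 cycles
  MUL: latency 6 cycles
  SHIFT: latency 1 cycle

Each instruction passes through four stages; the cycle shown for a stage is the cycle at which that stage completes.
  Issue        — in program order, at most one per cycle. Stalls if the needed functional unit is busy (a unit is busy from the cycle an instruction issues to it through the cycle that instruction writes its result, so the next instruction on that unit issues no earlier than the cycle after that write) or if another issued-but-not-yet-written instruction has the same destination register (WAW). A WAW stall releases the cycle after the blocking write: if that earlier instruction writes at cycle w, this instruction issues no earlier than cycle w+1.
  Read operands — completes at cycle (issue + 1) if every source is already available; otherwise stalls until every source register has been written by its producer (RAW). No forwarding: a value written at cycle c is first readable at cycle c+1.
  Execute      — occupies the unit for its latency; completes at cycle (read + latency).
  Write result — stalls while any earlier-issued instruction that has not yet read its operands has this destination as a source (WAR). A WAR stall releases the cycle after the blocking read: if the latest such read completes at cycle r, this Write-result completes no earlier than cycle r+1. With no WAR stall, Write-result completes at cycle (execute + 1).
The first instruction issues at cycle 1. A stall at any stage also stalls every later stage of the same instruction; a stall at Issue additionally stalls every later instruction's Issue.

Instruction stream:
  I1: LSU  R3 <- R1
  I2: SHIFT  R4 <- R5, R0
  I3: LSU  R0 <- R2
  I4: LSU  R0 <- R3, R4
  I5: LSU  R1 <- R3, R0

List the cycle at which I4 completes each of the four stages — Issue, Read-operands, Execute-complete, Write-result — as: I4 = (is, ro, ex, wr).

1) issue 1, read 2, done 3, write 4
2) issue 2, read 3, done 4, write 5
3) issue 5, read 6, done 7, write 8  <struct: LSU busy until I1 writes@4>
4) issue 9, read 10, done 11, write 12  <struct: LSU busy until I3 writes@8>
5) issue 13, read 14, done 15, write 16  <struct: LSU busy until I4 writes@12>

I4 = (9, 10, 11, 12)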